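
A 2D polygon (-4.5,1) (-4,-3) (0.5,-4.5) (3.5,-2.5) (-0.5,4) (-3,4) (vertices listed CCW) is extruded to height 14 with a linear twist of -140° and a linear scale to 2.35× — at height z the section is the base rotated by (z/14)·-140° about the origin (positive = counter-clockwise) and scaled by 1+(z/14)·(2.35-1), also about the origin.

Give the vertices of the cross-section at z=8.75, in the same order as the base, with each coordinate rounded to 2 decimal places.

Cross-section at z=8.75: (1.48,8.37) (-5.85,7.13) (-8.25,-1.28) (-4.32,-6.65) (7.33,1.24) (7.13,5.85)

t = z/height = 8.75/14 = 0.625
s = 1 + (scale-1)·z/height = 1 + (2.35-1)·8.75/14 = 1.843750
θ = twist·z/height = -140°·8.75/14 = -87.5000° = -1.527163 rad
cos θ = 0.043619, sin θ = -0.999048 (intermediates below are computed at full precision and shown rounded to 5 d.p.)
v1: (-4.5,1) → rotate → (0.80276,4.53934) → ×s → (1.48009,8.36940) → (1.48,8.37)
v2: (-4,-3) → rotate → (-3.17162,3.86533) → ×s → (-5.84768,7.12671) → (-5.85,7.13)
v3: (0.5,-4.5) → rotate → (-4.47391,-0.69581) → ×s → (-8.24877,-1.28290) → (-8.25,-1.28)
v4: (3.5,-2.5) → rotate → (-2.34495,-3.60572) → ×s → (-4.32351,-6.64804) → (-4.32,-6.65)
v5: (-0.5,4) → rotate → (3.97438,0.67400) → ×s → (7.32777,1.24269) → (7.33,1.24)
v6: (-3,4) → rotate → (3.86533,3.17162) → ×s → (7.12671,5.84768) → (7.13,5.85)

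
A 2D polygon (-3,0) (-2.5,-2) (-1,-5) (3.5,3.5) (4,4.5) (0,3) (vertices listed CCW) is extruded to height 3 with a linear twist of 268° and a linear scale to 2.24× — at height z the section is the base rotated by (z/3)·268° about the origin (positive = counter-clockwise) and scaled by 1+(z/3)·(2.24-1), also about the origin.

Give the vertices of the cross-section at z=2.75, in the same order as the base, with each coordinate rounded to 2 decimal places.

Cross-section at z=2.75: (2.64,5.84) (-1.69,6.63) (-8.85,6.35) (3.73,-9.90) (5.24,-11.75) (5.84,-2.64)

t = z/height = 2.75/3 = 0.916667
s = 1 + (scale-1)·z/height = 1 + (2.24-1)·2.75/3 = 2.136667
θ = twist·z/height = 268°·2.75/3 = 245.6667° = 4.287692 rad
cos θ = -0.412045, sin θ = -0.911164 (intermediates below are computed at full precision and shown rounded to 5 d.p.)
v1: (-3,0) → rotate → (1.23613,2.73349) → ×s → (2.64121,5.84056) → (2.64,5.84)
v2: (-2.5,-2) → rotate → (-0.79222,3.10200) → ×s → (-1.69270,6.62794) → (-1.69,6.63)
v3: (-1,-5) → rotate → (-4.14377,2.97139) → ×s → (-8.85386,6.34886) → (-8.85,6.35)
v4: (3.5,3.5) → rotate → (1.74692,-4.63123) → ×s → (3.73258,-9.89539) → (3.73,-9.90)
v5: (4,4.5) → rotate → (2.45206,-5.49886) → ×s → (5.23923,-11.74922) → (5.24,-11.75)
v6: (0,3) → rotate → (2.73349,-1.23613) → ×s → (5.84056,-2.64121) → (5.84,-2.64)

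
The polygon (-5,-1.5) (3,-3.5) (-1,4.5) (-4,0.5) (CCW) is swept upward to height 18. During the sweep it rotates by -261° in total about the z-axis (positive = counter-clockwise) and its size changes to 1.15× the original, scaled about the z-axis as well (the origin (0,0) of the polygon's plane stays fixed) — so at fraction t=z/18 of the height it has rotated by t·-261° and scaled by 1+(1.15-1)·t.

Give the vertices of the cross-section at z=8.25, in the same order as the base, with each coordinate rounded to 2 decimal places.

t = z/height = 8.25/18 = 0.458333
s = 1 + (scale-1)·z/height = 1 + (1.15-1)·8.25/18 = 1.068750
θ = twist·z/height = -261°·8.25/18 = -119.6250° = -2.087850 rad
cos θ = -0.494321, sin θ = -0.869279 (intermediates below are computed at full precision and shown rounded to 5 d.p.)
v1: (-5,-1.5) → rotate → (1.16769,5.08788) → ×s → (1.24797,5.43767) → (1.25,5.44)
v2: (3,-3.5) → rotate → (-4.52544,-0.87771) → ×s → (-4.83657,-0.93806) → (-4.84,-0.94)
v3: (-1,4.5) → rotate → (4.40608,-1.35517) → ×s → (4.70900,-1.44833) → (4.71,-1.45)
v4: (-4,0.5) → rotate → (2.41192,3.22996) → ×s → (2.57774,3.45202) → (2.58,3.45)

Cross-section at z=8.25: (1.25,5.44) (-4.84,-0.94) (4.71,-1.45) (2.58,3.45)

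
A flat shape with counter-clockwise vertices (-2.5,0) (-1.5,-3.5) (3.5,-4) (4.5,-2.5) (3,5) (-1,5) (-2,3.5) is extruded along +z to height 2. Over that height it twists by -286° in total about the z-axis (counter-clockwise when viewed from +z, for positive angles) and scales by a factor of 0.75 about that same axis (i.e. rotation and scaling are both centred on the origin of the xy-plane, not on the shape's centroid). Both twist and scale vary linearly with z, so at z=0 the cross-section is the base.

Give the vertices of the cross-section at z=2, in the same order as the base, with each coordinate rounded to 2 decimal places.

t = z/height = 2/2 = 1
s = 1 + (scale-1)·z/height = 1 + (0.75-1)·2/2 = 0.750000
θ = twist·z/height = -286°·2/2 = -286.0000° = -4.991642 rad
cos θ = 0.275637, sin θ = 0.961262 (intermediates below are computed at full precision and shown rounded to 5 d.p.)
v1: (-2.5,0) → rotate → (-0.68909,-2.40315) → ×s → (-0.51682,-1.80237) → (-0.52,-1.80)
v2: (-1.5,-3.5) → rotate → (2.95096,-2.40662) → ×s → (2.21322,-1.80497) → (2.21,-1.80)
v3: (3.5,-4) → rotate → (4.80978,2.26187) → ×s → (3.60733,1.69640) → (3.61,1.70)
v4: (4.5,-2.5) → rotate → (3.64352,3.63658) → ×s → (2.73264,2.72744) → (2.73,2.73)
v5: (3,5) → rotate → (-3.97940,4.26197) → ×s → (-2.98455,3.19648) → (-2.98,3.20)
v6: (-1,5) → rotate → (-5.08195,0.41693) → ×s → (-3.81146,0.31269) → (-3.81,0.31)
v7: (-2,3.5) → rotate → (-3.91569,-0.95779) → ×s → (-2.93677,-0.71834) → (-2.94,-0.72)

Cross-section at z=2: (-0.52,-1.80) (2.21,-1.80) (3.61,1.70) (2.73,2.73) (-2.98,3.20) (-3.81,0.31) (-2.94,-0.72)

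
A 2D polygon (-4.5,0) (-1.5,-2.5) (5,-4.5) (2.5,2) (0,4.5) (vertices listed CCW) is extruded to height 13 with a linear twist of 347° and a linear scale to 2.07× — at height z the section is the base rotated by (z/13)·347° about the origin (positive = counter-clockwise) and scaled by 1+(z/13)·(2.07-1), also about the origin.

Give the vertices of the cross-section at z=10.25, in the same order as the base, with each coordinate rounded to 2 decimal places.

t = z/height = 10.25/13 = 0.788462
s = 1 + (scale-1)·z/height = 1 + (2.07-1)·10.25/13 = 1.843654
θ = twist·z/height = 347°·10.25/13 = 273.5962° = 4.775154 rad
cos θ = 0.062724, sin θ = -0.998031 (intermediates below are computed at full precision and shown rounded to 5 d.p.)
v1: (-4.5,0) → rotate → (-0.28226,4.49114) → ×s → (-0.52038,8.28011) → (-0.52,8.28)
v2: (-1.5,-2.5) → rotate → (-2.58916,1.34024) → ×s → (-4.77352,2.47093) → (-4.77,2.47)
v3: (5,-4.5) → rotate → (-4.17752,-5.27241) → ×s → (-7.70190,-9.72050) → (-7.70,-9.72)
v4: (2.5,2) → rotate → (2.15287,-2.36963) → ×s → (3.96915,-4.36878) → (3.97,-4.37)
v5: (0,4.5) → rotate → (4.49114,0.28226) → ×s → (8.28011,0.52038) → (8.28,0.52)

Cross-section at z=10.25: (-0.52,8.28) (-4.77,2.47) (-7.70,-9.72) (3.97,-4.37) (8.28,0.52)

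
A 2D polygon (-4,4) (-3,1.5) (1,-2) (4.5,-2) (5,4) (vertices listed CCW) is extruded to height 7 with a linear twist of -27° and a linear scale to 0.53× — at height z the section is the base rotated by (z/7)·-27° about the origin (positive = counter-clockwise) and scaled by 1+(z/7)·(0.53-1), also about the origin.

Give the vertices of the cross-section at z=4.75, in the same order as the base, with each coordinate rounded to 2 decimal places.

t = z/height = 4.75/7 = 0.678571
s = 1 + (scale-1)·z/height = 1 + (0.53-1)·4.75/7 = 0.681071
θ = twist·z/height = -27°·4.75/7 = -18.3214° = -0.319769 rad
cos θ = 0.949308, sin θ = -0.314348 (intermediates below are computed at full precision and shown rounded to 5 d.p.)
v1: (-4,4) → rotate → (-2.53984,5.05462) → ×s → (-1.72981,3.44256) → (-1.73,3.44)
v2: (-3,1.5) → rotate → (-2.37640,2.36700) → ×s → (-1.61850,1.61210) → (-1.62,1.61)
v3: (1,-2) → rotate → (0.32061,-2.21296) → ×s → (0.21836,-1.50719) → (0.22,-1.51)
v4: (4.5,-2) → rotate → (3.64319,-3.31318) → ×s → (2.48127,-2.25651) → (2.48,-2.26)
v5: (5,4) → rotate → (6.00393,2.22549) → ×s → (4.08911,1.51572) → (4.09,1.52)

Cross-section at z=4.75: (-1.73,3.44) (-1.62,1.61) (0.22,-1.51) (2.48,-2.26) (4.09,1.52)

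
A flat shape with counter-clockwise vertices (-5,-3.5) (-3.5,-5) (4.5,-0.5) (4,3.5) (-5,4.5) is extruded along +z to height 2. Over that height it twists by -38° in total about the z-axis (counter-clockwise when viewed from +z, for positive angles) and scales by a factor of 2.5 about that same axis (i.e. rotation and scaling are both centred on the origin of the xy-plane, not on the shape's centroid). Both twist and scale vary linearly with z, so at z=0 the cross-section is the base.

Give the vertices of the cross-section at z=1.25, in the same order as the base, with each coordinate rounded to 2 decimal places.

Cross-section at z=1.25: (-11.60,-2.31) (-10.11,-6.14) (7.59,-4.40) (9.82,3.09) (-5.36,11.88)

t = z/height = 1.25/2 = 0.625
s = 1 + (scale-1)·z/height = 1 + (2.5-1)·1.25/2 = 1.937500
θ = twist·z/height = -38°·1.25/2 = -23.7500° = -0.414516 rad
cos θ = 0.915311, sin θ = -0.402747 (intermediates below are computed at full precision and shown rounded to 5 d.p.)
v1: (-5,-3.5) → rotate → (-5.98617,-1.18986) → ×s → (-11.59821,-2.30535) → (-11.60,-2.31)
v2: (-3.5,-5) → rotate → (-5.21732,-3.16694) → ×s → (-10.10856,-6.13595) → (-10.11,-6.14)
v3: (4.5,-0.5) → rotate → (3.91753,-2.27002) → ×s → (7.59021,-4.39816) → (7.59,-4.40)
v4: (4,3.5) → rotate → (5.07086,1.59260) → ×s → (9.82479,3.08567) → (9.82,3.09)
v5: (-5,4.5) → rotate → (-2.76420,6.13264) → ×s → (-5.35563,11.88198) → (-5.36,11.88)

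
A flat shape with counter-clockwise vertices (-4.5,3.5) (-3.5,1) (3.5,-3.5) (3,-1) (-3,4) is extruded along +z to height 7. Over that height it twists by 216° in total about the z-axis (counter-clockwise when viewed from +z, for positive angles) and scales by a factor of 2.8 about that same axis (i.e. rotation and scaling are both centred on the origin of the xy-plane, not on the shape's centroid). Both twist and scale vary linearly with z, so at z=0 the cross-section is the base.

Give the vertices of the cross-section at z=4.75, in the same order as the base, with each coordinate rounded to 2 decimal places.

t = z/height = 4.75/7 = 0.678571
s = 1 + (scale-1)·z/height = 1 + (2.8-1)·4.75/7 = 2.221429
θ = twist·z/height = 216°·4.75/7 = 146.5714° = 2.558154 rad
cos θ = -0.834573, sin θ = 0.550897 (intermediates below are computed at full precision and shown rounded to 5 d.p.)
v1: (-4.5,3.5) → rotate → (1.82744,-5.40004) → ×s → (4.05953,-11.99581) → (4.06,-12.00)
v2: (-3.5,1) → rotate → (2.37011,-2.76271) → ×s → (5.26503,-6.13717) → (5.27,-6.14)
v3: (3.5,-3.5) → rotate → (-0.99287,4.84915) → ×s → (-2.20558,10.77203) → (-2.21,10.77)
v4: (3,-1) → rotate → (-1.95282,2.48726) → ×s → (-4.33806,5.52528) → (-4.34,5.53)
v5: (-3,4) → rotate → (0.30013,-4.99098) → ×s → (0.66672,-11.08711) → (0.67,-11.09)

Cross-section at z=4.75: (4.06,-12.00) (5.27,-6.14) (-2.21,10.77) (-4.34,5.53) (0.67,-11.09)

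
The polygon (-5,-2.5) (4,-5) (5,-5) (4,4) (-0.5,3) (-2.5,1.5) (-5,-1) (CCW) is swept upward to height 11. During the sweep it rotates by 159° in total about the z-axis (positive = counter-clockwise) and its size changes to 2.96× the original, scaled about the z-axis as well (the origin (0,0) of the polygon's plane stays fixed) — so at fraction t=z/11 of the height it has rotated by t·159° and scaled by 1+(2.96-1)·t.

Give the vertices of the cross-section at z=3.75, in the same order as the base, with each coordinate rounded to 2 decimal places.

t = z/height = 3.75/11 = 0.340909
s = 1 + (scale-1)·z/height = 1 + (2.96-1)·3.75/11 = 1.668182
θ = twist·z/height = 159°·3.75/11 = 54.2045° = 0.946048 rad
cos θ = 0.584893, sin θ = 0.811110 (intermediates below are computed at full precision and shown rounded to 5 d.p.)
v1: (-5,-2.5) → rotate → (-0.89669,-5.51778) → ×s → (-1.49584,-9.20467) → (-1.50,-9.20)
v2: (4,-5) → rotate → (6.39512,0.31997) → ×s → (10.66823,0.53378) → (10.67,0.53)
v3: (5,-5) → rotate → (6.98002,1.13108) → ×s → (11.64394,1.88685) → (11.64,1.89)
v4: (4,4) → rotate → (-0.90487,5.58401) → ×s → (-1.50948,9.31515) → (-1.51,9.32)
v5: (-0.5,3) → rotate → (-2.72578,1.34912) → ×s → (-4.54709,2.25059) → (-4.55,2.25)
v6: (-2.5,1.5) → rotate → (-2.67890,-1.15044) → ×s → (-4.46889,-1.91914) → (-4.47,-1.92)
v7: (-5,-1) → rotate → (-2.11336,-4.64044) → ×s → (-3.52546,-7.74111) → (-3.53,-7.74)

Cross-section at z=3.75: (-1.50,-9.20) (10.67,0.53) (11.64,1.89) (-1.51,9.32) (-4.55,2.25) (-4.47,-1.92) (-3.53,-7.74)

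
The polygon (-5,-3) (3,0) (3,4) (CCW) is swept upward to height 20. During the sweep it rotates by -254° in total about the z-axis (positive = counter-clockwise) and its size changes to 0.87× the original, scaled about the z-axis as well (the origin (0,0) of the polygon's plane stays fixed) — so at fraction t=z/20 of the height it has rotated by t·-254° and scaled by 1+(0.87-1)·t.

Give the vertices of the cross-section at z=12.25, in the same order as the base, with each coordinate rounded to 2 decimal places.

Cross-section at z=12.25: (3.05,4.42) (-2.51,-1.14) (-0.99,-4.49)

t = z/height = 12.25/20 = 0.6125
s = 1 + (scale-1)·z/height = 1 + (0.87-1)·12.25/20 = 0.920375
θ = twist·z/height = -254°·12.25/20 = -155.5750° = -2.715296 rad
cos θ = -0.910503, sin θ = -0.413502 (intermediates below are computed at full precision and shown rounded to 5 d.p.)
v1: (-5,-3) → rotate → (3.31201,4.79902) → ×s → (3.04829,4.41690) → (3.05,4.42)
v2: (3,0) → rotate → (-2.73151,-1.24051) → ×s → (-2.51401,-1.14173) → (-2.51,-1.14)
v3: (3,4) → rotate → (-1.07750,-4.88252) → ×s → (-0.99171,-4.49375) → (-0.99,-4.49)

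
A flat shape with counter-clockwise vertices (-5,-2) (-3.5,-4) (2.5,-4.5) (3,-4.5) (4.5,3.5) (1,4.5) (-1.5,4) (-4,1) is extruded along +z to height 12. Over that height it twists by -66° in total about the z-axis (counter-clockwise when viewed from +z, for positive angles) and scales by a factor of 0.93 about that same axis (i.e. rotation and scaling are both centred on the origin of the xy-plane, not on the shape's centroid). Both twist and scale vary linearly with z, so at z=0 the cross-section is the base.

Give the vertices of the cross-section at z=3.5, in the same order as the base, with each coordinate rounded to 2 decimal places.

t = z/height = 3.5/12 = 0.291667
s = 1 + (scale-1)·z/height = 1 + (0.93-1)·3.5/12 = 0.979583
θ = twist·z/height = -66°·3.5/12 = -19.2500° = -0.335976 rad
cos θ = 0.944089, sin θ = -0.329691 (intermediates below are computed at full precision and shown rounded to 5 d.p.)
v1: (-5,-2) → rotate → (-5.37983,-0.23972) → ×s → (-5.26999,-0.23483) → (-5.27,-0.23)
v2: (-3.5,-4) → rotate → (-4.62307,-2.62244) → ×s → (-4.52869,-2.56890) → (-4.53,-2.57)
v3: (2.5,-4.5) → rotate → (0.87661,-5.07263) → ×s → (0.85872,-4.96906) → (0.86,-4.97)
v4: (3,-4.5) → rotate → (1.34866,-5.23747) → ×s → (1.32112,-5.13054) → (1.32,-5.13)
v5: (4.5,3.5) → rotate → (5.40232,1.82070) → ×s → (5.29202,1.78353) → (5.29,1.78)
v6: (1,4.5) → rotate → (2.42770,3.91871) → ×s → (2.37813,3.83870) → (2.38,3.84)
v7: (-1.5,4) → rotate → (-0.09737,4.27089) → ×s → (-0.09538,4.18369) → (-0.10,4.18)
v8: (-4,1) → rotate → (-3.44667,2.26285) → ×s → (-3.37630,2.21665) → (-3.38,2.22)

Cross-section at z=3.5: (-5.27,-0.23) (-4.53,-2.57) (0.86,-4.97) (1.32,-5.13) (5.29,1.78) (2.38,3.84) (-0.10,4.18) (-3.38,2.22)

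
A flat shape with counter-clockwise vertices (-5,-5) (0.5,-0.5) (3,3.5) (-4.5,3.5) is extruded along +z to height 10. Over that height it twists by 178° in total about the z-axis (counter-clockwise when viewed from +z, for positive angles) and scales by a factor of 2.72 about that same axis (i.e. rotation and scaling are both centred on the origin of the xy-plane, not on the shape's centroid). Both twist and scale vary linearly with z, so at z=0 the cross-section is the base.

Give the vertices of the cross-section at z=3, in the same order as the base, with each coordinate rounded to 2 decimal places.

t = z/height = 3/10 = 0.3
s = 1 + (scale-1)·z/height = 1 + (2.72-1)·3/10 = 1.516000
θ = twist·z/height = 178°·3/10 = 53.4000° = 0.932006 rad
cos θ = 0.596225, sin θ = 0.802817 (intermediates below are computed at full precision and shown rounded to 5 d.p.)
v1: (-5,-5) → rotate → (1.03296,-6.99521) → ×s → (1.56597,-10.60474) → (1.57,-10.60)
v2: (0.5,-0.5) → rotate → (0.69952,0.10330) → ×s → (1.06047,0.15660) → (1.06,0.16)
v3: (3,3.5) → rotate → (-1.02119,4.49524) → ×s → (-1.54812,6.81478) → (-1.55,6.81)
v4: (-4.5,3.5) → rotate → (-5.49287,-1.52589) → ×s → (-8.32720,-2.31325) → (-8.33,-2.31)

Cross-section at z=3: (1.57,-10.60) (1.06,0.16) (-1.55,6.81) (-8.33,-2.31)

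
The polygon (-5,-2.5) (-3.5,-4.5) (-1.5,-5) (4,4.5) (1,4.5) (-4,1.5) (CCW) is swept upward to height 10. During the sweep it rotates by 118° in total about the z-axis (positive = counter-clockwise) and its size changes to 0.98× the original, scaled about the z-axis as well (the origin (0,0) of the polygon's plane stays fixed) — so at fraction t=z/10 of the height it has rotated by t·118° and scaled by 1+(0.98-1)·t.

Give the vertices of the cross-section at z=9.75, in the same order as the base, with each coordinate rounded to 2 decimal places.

t = z/height = 9.75/10 = 0.975
s = 1 + (scale-1)·z/height = 1 + (0.98-1)·9.75/10 = 0.980500
θ = twist·z/height = 118°·9.75/10 = 115.0500° = 2.008001 rad
cos θ = -0.423409, sin θ = 0.905939 (intermediates below are computed at full precision and shown rounded to 5 d.p.)
v1: (-5,-2.5) → rotate → (4.38189,-3.47117) → ×s → (4.29644,-3.40348) → (4.30,-3.40)
v2: (-3.5,-4.5) → rotate → (5.55866,-1.26544) → ×s → (5.45026,-1.24077) → (5.45,-1.24)
v3: (-1.5,-5) → rotate → (5.16481,0.75814) → ×s → (5.06409,0.74335) → (5.06,0.74)
v4: (4,4.5) → rotate → (-5.77036,1.71841) → ×s → (-5.65784,1.68490) → (-5.66,1.68)
v5: (1,4.5) → rotate → (-4.50013,-0.99940) → ×s → (-4.41238,-0.97991) → (-4.41,-0.98)
v6: (-4,1.5) → rotate → (0.33473,-4.25887) → ×s → (0.32820,-4.17582) → (0.33,-4.18)

Cross-section at z=9.75: (4.30,-3.40) (5.45,-1.24) (5.06,0.74) (-5.66,1.68) (-4.41,-0.98) (0.33,-4.18)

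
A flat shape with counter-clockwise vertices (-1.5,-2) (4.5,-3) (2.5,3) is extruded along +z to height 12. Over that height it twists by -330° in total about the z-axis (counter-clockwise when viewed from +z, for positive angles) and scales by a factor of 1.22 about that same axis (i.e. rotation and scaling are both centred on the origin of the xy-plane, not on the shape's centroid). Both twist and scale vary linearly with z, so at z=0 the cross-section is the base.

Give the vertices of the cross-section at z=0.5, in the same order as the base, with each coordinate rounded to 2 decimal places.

Cross-section at z=0.5: (-1.95,-1.60) (3.69,-4.02) (3.17,2.34)

t = z/height = 0.5/12 = 0.0416667
s = 1 + (scale-1)·z/height = 1 + (1.22-1)·0.5/12 = 1.009167
θ = twist·z/height = -330°·0.5/12 = -13.7500° = -0.239983 rad
cos θ = 0.971342, sin θ = -0.237686 (intermediates below are computed at full precision and shown rounded to 5 d.p.)
v1: (-1.5,-2) → rotate → (-1.93238,-1.58616) → ×s → (-1.95010,-1.60070) → (-1.95,-1.60)
v2: (4.5,-3) → rotate → (3.65798,-3.98361) → ×s → (3.69151,-4.02013) → (3.69,-4.02)
v3: (2.5,3) → rotate → (3.14141,2.31981) → ×s → (3.17021,2.34108) → (3.17,2.34)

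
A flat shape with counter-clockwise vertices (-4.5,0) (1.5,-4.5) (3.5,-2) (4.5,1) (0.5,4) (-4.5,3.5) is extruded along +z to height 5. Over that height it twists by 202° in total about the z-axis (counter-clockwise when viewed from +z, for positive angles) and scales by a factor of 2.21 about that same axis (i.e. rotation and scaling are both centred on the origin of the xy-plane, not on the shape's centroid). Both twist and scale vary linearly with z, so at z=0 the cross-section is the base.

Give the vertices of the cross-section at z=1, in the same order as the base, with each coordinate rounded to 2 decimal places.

t = z/height = 1/5 = 0.2
s = 1 + (scale-1)·z/height = 1 + (2.21-1)·1/5 = 1.242000
θ = twist·z/height = 202°·1/5 = 40.4000° = 0.705113 rad
cos θ = 0.761538, sin θ = 0.648120 (intermediates below are computed at full precision and shown rounded to 5 d.p.)
v1: (-4.5,0) → rotate → (-3.42692,-2.91654) → ×s → (-4.25624,-3.62234) → (-4.26,-3.62)
v2: (1.5,-4.5) → rotate → (4.05885,-2.45474) → ×s → (5.04109,-3.04879) → (5.04,-3.05)
v3: (3.5,-2) → rotate → (3.96162,0.74534) → ×s → (4.92034,0.92572) → (4.92,0.93)
v4: (4.5,1) → rotate → (2.77880,3.67808) → ×s → (3.45127,4.56817) → (3.45,4.57)
v5: (0.5,4) → rotate → (-2.21171,3.37021) → ×s → (-2.74694,4.18580) → (-2.75,4.19)
v6: (-4.5,3.5) → rotate → (-5.69534,-0.25116) → ×s → (-7.07361,-0.31194) → (-7.07,-0.31)

Cross-section at z=1: (-4.26,-3.62) (5.04,-3.05) (4.92,0.93) (3.45,4.57) (-2.75,4.19) (-7.07,-0.31)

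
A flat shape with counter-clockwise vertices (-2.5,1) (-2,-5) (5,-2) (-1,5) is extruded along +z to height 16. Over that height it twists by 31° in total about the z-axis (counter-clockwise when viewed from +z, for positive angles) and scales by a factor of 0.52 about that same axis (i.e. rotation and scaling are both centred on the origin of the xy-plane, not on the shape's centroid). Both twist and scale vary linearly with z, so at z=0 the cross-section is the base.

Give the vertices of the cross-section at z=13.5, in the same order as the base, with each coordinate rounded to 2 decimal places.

Cross-section at z=13.5: (-1.60,-0.12) (0.24,-3.19) (3.19,0.24) (-1.85,2.41)

t = z/height = 13.5/16 = 0.84375
s = 1 + (scale-1)·z/height = 1 + (0.52-1)·13.5/16 = 0.595000
θ = twist·z/height = 31°·13.5/16 = 26.1563° = 0.456513 rad
cos θ = 0.897595, sin θ = 0.440821 (intermediates below are computed at full precision and shown rounded to 5 d.p.)
v1: (-2.5,1) → rotate → (-2.68481,-0.20446) → ×s → (-1.59746,-0.12165) → (-1.60,-0.12)
v2: (-2,-5) → rotate → (0.40891,-5.36962) → ×s → (0.24330,-3.19492) → (0.24,-3.19)
v3: (5,-2) → rotate → (5.36962,0.40891) → ×s → (3.19492,0.24330) → (3.19,0.24)
v4: (-1,5) → rotate → (-3.10170,4.04716) → ×s → (-1.84551,2.40806) → (-1.85,2.41)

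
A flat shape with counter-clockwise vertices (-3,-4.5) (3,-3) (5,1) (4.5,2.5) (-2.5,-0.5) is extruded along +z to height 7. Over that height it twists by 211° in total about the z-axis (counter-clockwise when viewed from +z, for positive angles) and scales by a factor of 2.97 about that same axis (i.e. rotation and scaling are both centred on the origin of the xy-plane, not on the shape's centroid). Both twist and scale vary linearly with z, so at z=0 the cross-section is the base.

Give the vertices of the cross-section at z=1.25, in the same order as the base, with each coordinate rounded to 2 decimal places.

Cross-section at z=1.25: (0.51,-7.29) (5.69,-0.73) (4.52,5.20) (2.75,6.39) (-2.26,-2.60)

t = z/height = 1.25/7 = 0.178571
s = 1 + (scale-1)·z/height = 1 + (2.97-1)·1.25/7 = 1.351786
θ = twist·z/height = 211°·1.25/7 = 37.6786° = 0.657615 rad
cos θ = 0.791452, sin θ = 0.611231 (intermediates below are computed at full precision and shown rounded to 5 d.p.)
v1: (-3,-4.5) → rotate → (0.37618,-5.39523) → ×s → (0.50852,-7.29319) → (0.51,-7.29)
v2: (3,-3) → rotate → (4.20805,-0.54066) → ×s → (5.68838,-0.73086) → (5.69,-0.73)
v3: (5,1) → rotate → (3.34603,3.84761) → ×s → (4.52312,5.20114) → (4.52,5.20)
v4: (4.5,2.5) → rotate → (2.03346,4.72917) → ×s → (2.74880,6.39282) → (2.75,6.39)
v5: (-2.5,-0.5) → rotate → (-1.67301,-1.92380) → ×s → (-2.26156,-2.60057) → (-2.26,-2.60)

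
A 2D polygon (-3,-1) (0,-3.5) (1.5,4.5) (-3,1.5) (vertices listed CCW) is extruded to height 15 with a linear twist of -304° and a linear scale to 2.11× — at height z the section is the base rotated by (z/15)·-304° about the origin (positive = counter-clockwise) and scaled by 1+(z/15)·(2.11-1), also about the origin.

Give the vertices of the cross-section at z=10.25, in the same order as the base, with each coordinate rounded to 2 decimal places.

t = z/height = 10.25/15 = 0.683333
s = 1 + (scale-1)·z/height = 1 + (2.11-1)·10.25/15 = 1.758500
θ = twist·z/height = -304°·10.25/15 = -207.7333° = -3.625631 rad
cos θ = -0.885123, sin θ = 0.465357 (intermediates below are computed at full precision and shown rounded to 5 d.p.)
v1: (-3,-1) → rotate → (3.12073,-0.51095) → ×s → (5.48780,-0.89850) → (5.49,-0.90)
v2: (0,-3.5) → rotate → (1.62875,3.09793) → ×s → (2.86416,5.44771) → (2.86,5.45)
v3: (1.5,4.5) → rotate → (-3.42179,-3.28502) → ×s → (-6.01722,-5.77670) → (-6.02,-5.78)
v4: (-3,1.5) → rotate → (1.95733,-2.72376) → ×s → (3.44197,-4.78972) → (3.44,-4.79)

Cross-section at z=10.25: (5.49,-0.90) (2.86,5.45) (-6.02,-5.78) (3.44,-4.79)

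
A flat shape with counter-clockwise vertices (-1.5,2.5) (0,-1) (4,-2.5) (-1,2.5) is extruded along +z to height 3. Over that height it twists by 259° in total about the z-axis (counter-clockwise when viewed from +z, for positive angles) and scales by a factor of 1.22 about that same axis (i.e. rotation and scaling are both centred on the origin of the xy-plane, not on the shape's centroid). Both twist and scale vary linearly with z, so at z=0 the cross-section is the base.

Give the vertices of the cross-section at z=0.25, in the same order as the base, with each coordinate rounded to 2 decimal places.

Cross-section at z=0.25: (-2.36,1.81) (0.37,-0.95) (4.72,-0.87) (-1.88,1.99)

t = z/height = 0.25/3 = 0.0833333
s = 1 + (scale-1)·z/height = 1 + (1.22-1)·0.25/3 = 1.018333
θ = twist·z/height = 259°·0.25/3 = 21.5833° = 0.376700 rad
cos θ = 0.929884, sin θ = 0.367854 (intermediates below are computed at full precision and shown rounded to 5 d.p.)
v1: (-1.5,2.5) → rotate → (-2.31446,1.77293) → ×s → (-2.35689,1.80543) → (-2.36,1.81)
v2: (0,-1) → rotate → (0.36785,-0.92988) → ×s → (0.37460,-0.94693) → (0.37,-0.95)
v3: (4,-2.5) → rotate → (4.63917,-0.85329) → ×s → (4.72422,-0.86894) → (4.72,-0.87)
v4: (-1,2.5) → rotate → (-1.84952,1.95685) → ×s → (-1.88343,1.99273) → (-1.88,1.99)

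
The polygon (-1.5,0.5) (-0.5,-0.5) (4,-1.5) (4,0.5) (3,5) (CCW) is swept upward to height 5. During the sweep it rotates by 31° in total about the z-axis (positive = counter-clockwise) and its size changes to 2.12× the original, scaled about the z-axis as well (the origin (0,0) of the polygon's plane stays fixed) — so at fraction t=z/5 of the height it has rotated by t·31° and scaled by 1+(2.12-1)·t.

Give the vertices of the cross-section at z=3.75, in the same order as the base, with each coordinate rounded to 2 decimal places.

t = z/height = 3.75/5 = 0.75
s = 1 + (scale-1)·z/height = 1 + (2.12-1)·3.75/5 = 1.840000
θ = twist·z/height = 31°·3.75/5 = 23.2500° = 0.405789 rad
cos θ = 0.918791, sin θ = 0.394744 (intermediates below are computed at full precision and shown rounded to 5 d.p.)
v1: (-1.5,0.5) → rotate → (-1.57556,-0.13272) → ×s → (-2.89903,-0.24421) → (-2.90,-0.24)
v2: (-0.5,-0.5) → rotate → (-0.26202,-0.65677) → ×s → (-0.48212,-1.20845) → (-0.48,-1.21)
v3: (4,-1.5) → rotate → (4.26728,0.20079) → ×s → (7.85180,0.36945) → (7.85,0.37)
v4: (4,0.5) → rotate → (3.47779,2.03837) → ×s → (6.39914,3.75060) → (6.40,3.75)
v5: (3,5) → rotate → (0.78265,5.77819) → ×s → (1.44008,10.63187) → (1.44,10.63)

Cross-section at z=3.75: (-2.90,-0.24) (-0.48,-1.21) (7.85,0.37) (6.40,3.75) (1.44,10.63)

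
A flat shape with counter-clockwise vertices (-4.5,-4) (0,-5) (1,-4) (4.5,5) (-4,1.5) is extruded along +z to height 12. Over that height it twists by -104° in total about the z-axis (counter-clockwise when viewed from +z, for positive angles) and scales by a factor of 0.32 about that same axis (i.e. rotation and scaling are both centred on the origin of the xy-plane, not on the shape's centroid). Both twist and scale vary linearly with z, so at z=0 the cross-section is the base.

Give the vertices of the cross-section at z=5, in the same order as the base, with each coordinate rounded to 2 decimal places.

Cross-section at z=5: (-4.31,0.13) (-2.46,-2.61) (-1.45,-2.58) (4.80,0.39) (-1.35,2.75)

t = z/height = 5/12 = 0.416667
s = 1 + (scale-1)·z/height = 1 + (0.32-1)·5/12 = 0.716667
θ = twist·z/height = -104°·5/12 = -43.3333° = -0.756309 rad
cos θ = 0.727374, sin θ = -0.686242 (intermediates below are computed at full precision and shown rounded to 5 d.p.)
v1: (-4.5,-4) → rotate → (-6.01815,0.17859) → ×s → (-4.31301,0.12799) → (-4.31,0.13)
v2: (0,-5) → rotate → (-3.43121,-3.63687) → ×s → (-2.45903,-2.60642) → (-2.46,-2.61)
v3: (1,-4) → rotate → (-2.01759,-3.59574) → ×s → (-1.44594,-2.57694) → (-1.45,-2.58)
v4: (4.5,5) → rotate → (6.70439,0.54878) → ×s → (4.80481,0.39329) → (4.80,0.39)
v5: (-4,1.5) → rotate → (-1.88013,3.83603) → ×s → (-1.34743,2.74915) → (-1.35,2.75)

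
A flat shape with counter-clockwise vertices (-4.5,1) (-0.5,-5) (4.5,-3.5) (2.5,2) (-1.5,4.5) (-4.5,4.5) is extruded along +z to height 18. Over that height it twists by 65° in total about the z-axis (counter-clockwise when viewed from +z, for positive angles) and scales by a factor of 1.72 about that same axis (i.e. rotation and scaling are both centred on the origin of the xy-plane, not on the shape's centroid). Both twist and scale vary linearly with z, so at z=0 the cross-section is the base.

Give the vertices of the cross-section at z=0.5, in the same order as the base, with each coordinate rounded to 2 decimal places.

t = z/height = 0.5/18 = 0.0277778
s = 1 + (scale-1)·z/height = 1 + (1.72-1)·0.5/18 = 1.020000
θ = twist·z/height = 65°·0.5/18 = 1.8056° = 0.031513 rad
cos θ = 0.999504, sin θ = 0.031508 (intermediates below are computed at full precision and shown rounded to 5 d.p.)
v1: (-4.5,1) → rotate → (-4.52927,0.85772) → ×s → (-4.61986,0.87487) → (-4.62,0.87)
v2: (-0.5,-5) → rotate → (-0.34221,-5.01327) → ×s → (-0.34906,-5.11354) → (-0.35,-5.11)
v3: (4.5,-3.5) → rotate → (4.60804,-3.35648) → ×s → (4.70020,-3.42361) → (4.70,-3.42)
v4: (2.5,2) → rotate → (2.43574,2.07778) → ×s → (2.48446,2.11933) → (2.48,2.12)
v5: (-1.5,4.5) → rotate → (-1.64104,4.45050) → ×s → (-1.67386,4.53951) → (-1.67,4.54)
v6: (-4.5,4.5) → rotate → (-4.63955,4.35598) → ×s → (-4.73234,4.44310) → (-4.73,4.44)

Cross-section at z=0.5: (-4.62,0.87) (-0.35,-5.11) (4.70,-3.42) (2.48,2.12) (-1.67,4.54) (-4.73,4.44)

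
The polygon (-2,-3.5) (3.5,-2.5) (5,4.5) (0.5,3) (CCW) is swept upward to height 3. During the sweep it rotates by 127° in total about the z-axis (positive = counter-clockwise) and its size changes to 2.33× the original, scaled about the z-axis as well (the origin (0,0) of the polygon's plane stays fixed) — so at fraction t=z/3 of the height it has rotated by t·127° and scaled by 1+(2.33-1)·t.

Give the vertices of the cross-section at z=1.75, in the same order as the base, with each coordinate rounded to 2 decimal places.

t = z/height = 1.75/3 = 0.583333
s = 1 + (scale-1)·z/height = 1 + (2.33-1)·1.75/3 = 1.775833
θ = twist·z/height = 127°·1.75/3 = 74.0833° = 1.292998 rad
cos θ = 0.274239, sin θ = 0.961662 (intermediates below are computed at full precision and shown rounded to 5 d.p.)
v1: (-2,-3.5) → rotate → (2.81734,-2.88316) → ×s → (5.00312,-5.12001) → (5.00,-5.12)
v2: (3.5,-2.5) → rotate → (3.36399,2.68022) → ×s → (5.97389,4.75962) → (5.97,4.76)
v3: (5,4.5) → rotate → (-2.95628,6.04238) → ×s → (-5.24986,10.73027) → (-5.25,10.73)
v4: (0.5,3) → rotate → (-2.74787,1.30355) → ×s → (-4.87975,2.31488) → (-4.88,2.31)

Cross-section at z=1.75: (5.00,-5.12) (5.97,4.76) (-5.25,10.73) (-4.88,2.31)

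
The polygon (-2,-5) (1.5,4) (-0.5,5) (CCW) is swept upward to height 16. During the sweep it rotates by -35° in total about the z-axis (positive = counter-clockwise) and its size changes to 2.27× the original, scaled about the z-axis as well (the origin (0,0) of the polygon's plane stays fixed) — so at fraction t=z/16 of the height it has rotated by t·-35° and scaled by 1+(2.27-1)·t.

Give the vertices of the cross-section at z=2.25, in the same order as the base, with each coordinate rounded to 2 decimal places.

Cross-section at z=2.25: (-2.85,-5.67) (2.17,4.55) (-0.08,5.92)

t = z/height = 2.25/16 = 0.140625
s = 1 + (scale-1)·z/height = 1 + (2.27-1)·2.25/16 = 1.178594
θ = twist·z/height = -35°·2.25/16 = -4.9219° = -0.085903 rad
cos θ = 0.996313, sin θ = -0.085797 (intermediates below are computed at full precision and shown rounded to 5 d.p.)
v1: (-2,-5) → rotate → (-2.42161,-4.80997) → ×s → (-2.85410,-5.66900) → (-2.85,-5.67)
v2: (1.5,4) → rotate → (1.83766,3.85655) → ×s → (2.16585,4.54531) → (2.17,4.55)
v3: (-0.5,5) → rotate → (-0.06917,5.02446) → ×s → (-0.08152,5.92180) → (-0.08,5.92)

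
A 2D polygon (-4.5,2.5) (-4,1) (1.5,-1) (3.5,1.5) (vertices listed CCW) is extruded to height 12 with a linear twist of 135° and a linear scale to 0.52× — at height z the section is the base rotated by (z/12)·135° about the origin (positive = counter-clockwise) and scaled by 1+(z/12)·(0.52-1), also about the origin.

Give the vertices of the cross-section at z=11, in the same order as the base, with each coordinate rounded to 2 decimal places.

Cross-section at z=11: (0.24,-2.87) (0.78,-2.17) (0.00,1.01) (-1.79,1.16)

t = z/height = 11/12 = 0.916667
s = 1 + (scale-1)·z/height = 1 + (0.52-1)·11/12 = 0.560000
θ = twist·z/height = 135°·11/12 = 123.7500° = 2.159845 rad
cos θ = -0.555570, sin θ = 0.831470 (intermediates below are computed at full precision and shown rounded to 5 d.p.)
v1: (-4.5,2.5) → rotate → (0.42139,-5.13054) → ×s → (0.23598,-2.87310) → (0.24,-2.87)
v2: (-4,1) → rotate → (1.39081,-3.88145) → ×s → (0.77885,-2.17361) → (0.78,-2.17)
v3: (1.5,-1) → rotate → (-0.00189,1.80277) → ×s → (-0.00106,1.00955) → (0.00,1.01)
v4: (3.5,1.5) → rotate → (-3.19170,2.07679) → ×s → (-1.78735,1.16300) → (-1.79,1.16)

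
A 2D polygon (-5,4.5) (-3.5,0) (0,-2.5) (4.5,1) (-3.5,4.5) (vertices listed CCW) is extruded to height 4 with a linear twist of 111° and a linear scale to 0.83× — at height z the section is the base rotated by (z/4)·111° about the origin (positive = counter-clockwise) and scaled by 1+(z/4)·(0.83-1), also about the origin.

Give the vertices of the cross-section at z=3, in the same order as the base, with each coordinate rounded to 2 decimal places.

t = z/height = 3/4 = 0.75
s = 1 + (scale-1)·z/height = 1 + (0.83-1)·3/4 = 0.872500
θ = twist·z/height = 111°·3/4 = 83.2500° = 1.452987 rad
cos θ = 0.117537, sin θ = 0.993068 (intermediates below are computed at full precision and shown rounded to 5 d.p.)
v1: (-5,4.5) → rotate → (-5.05650,-4.43642) → ×s → (-4.41179,-3.87078) → (-4.41,-3.87)
v2: (-3.5,0) → rotate → (-0.41138,-3.47574) → ×s → (-0.35893,-3.03258) → (-0.36,-3.03)
v3: (0,-2.5) → rotate → (2.48267,-0.29384) → ×s → (2.16613,-0.25638) → (2.17,-0.26)
v4: (4.5,1) → rotate → (-0.46415,4.58635) → ×s → (-0.40497,4.00159) → (-0.40,4.00)
v5: (-3.5,4.5) → rotate → (-4.88019,-2.94682) → ×s → (-4.25796,-2.57110) → (-4.26,-2.57)

Cross-section at z=3: (-4.41,-3.87) (-0.36,-3.03) (2.17,-0.26) (-0.40,4.00) (-4.26,-2.57)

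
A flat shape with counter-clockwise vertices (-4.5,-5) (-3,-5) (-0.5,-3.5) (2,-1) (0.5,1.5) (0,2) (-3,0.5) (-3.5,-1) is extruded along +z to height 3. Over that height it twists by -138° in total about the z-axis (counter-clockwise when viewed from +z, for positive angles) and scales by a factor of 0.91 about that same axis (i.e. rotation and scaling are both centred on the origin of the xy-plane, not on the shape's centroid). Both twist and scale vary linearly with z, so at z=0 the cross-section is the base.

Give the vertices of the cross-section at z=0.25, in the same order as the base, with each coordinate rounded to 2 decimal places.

Cross-section at z=0.25: (-5.37,-3.97) (-3.91,-4.27) (-1.18,-3.31) (1.75,-1.37) (0.78,1.36) (0.40,1.95) (-2.82,1.08) (-3.60,-0.28)

t = z/height = 0.25/3 = 0.0833333
s = 1 + (scale-1)·z/height = 1 + (0.91-1)·0.25/3 = 0.992500
θ = twist·z/height = -138°·0.25/3 = -11.5000° = -0.200713 rad
cos θ = 0.979925, sin θ = -0.199368 (intermediates below are computed at full precision and shown rounded to 5 d.p.)
v1: (-4.5,-5) → rotate → (-5.40650,-4.00247) → ×s → (-5.36595,-3.97245) → (-5.37,-3.97)
v2: (-3,-5) → rotate → (-3.93661,-4.30152) → ×s → (-3.90709,-4.26926) → (-3.91,-4.27)
v3: (-0.5,-3.5) → rotate → (-1.18775,-3.33005) → ×s → (-1.17884,-3.30508) → (-1.18,-3.31)
v4: (2,-1) → rotate → (1.76048,-1.37866) → ×s → (1.74728,-1.36832) → (1.75,-1.37)
v5: (0.5,1.5) → rotate → (0.78901,1.37020) → ×s → (0.78310,1.35993) → (0.78,1.36)
v6: (0,2) → rotate → (0.39874,1.95985) → ×s → (0.39575,1.94515) → (0.40,1.95)
v7: (-3,0.5) → rotate → (-2.84009,1.08807) → ×s → (-2.81879,1.07991) → (-2.82,1.08)
v8: (-3.5,-1) → rotate → (-3.62910,-0.28214) → ×s → (-3.60189,-0.28002) → (-3.60,-0.28)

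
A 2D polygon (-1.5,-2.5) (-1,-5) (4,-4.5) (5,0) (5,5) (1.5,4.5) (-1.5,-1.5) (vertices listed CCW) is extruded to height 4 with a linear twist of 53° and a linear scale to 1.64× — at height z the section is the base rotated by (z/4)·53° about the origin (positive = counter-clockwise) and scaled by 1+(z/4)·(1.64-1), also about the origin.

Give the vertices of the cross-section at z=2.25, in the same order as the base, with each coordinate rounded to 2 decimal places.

Cross-section at z=2.25: (-0.08,-3.96) (2.20,-6.58) (7.76,-2.61) (5.90,3.38) (2.52,9.28) (-1.27,6.32) (-0.76,-2.78)

t = z/height = 2.25/4 = 0.5625
s = 1 + (scale-1)·z/height = 1 + (1.64-1)·2.25/4 = 1.360000
θ = twist·z/height = 53°·2.25/4 = 29.8125° = 0.520326 rad
cos θ = 0.867657, sin θ = 0.497163 (intermediates below are computed at full precision and shown rounded to 5 d.p.)
v1: (-1.5,-2.5) → rotate → (-0.05858,-2.91489) → ×s → (-0.07967,-3.96425) → (-0.08,-3.96)
v2: (-1,-5) → rotate → (1.61816,-4.83545) → ×s → (2.20070,-6.57621) → (2.20,-6.58)
v3: (4,-4.5) → rotate → (5.70786,-1.91580) → ×s → (7.76269,-2.60549) → (7.76,-2.61)
v4: (5,0) → rotate → (4.33829,2.48582) → ×s → (5.90007,3.38071) → (5.90,3.38)
v5: (5,5) → rotate → (1.85247,6.82410) → ×s → (2.51936,9.28078) → (2.52,9.28)
v6: (1.5,4.5) → rotate → (-0.93575,4.65020) → ×s → (-1.27262,6.32427) → (-1.27,6.32)
v7: (-1.5,-1.5) → rotate → (-0.55574,-2.04723) → ×s → (-0.75581,-2.78423) → (-0.76,-2.78)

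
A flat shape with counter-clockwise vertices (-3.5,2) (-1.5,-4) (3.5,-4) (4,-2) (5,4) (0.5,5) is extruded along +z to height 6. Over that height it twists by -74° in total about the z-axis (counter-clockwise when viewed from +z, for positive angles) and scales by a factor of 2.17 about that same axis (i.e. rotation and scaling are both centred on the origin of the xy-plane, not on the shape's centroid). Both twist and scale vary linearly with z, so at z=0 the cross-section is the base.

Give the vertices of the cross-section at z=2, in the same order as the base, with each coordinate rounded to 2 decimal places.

t = z/height = 2/6 = 0.333333
s = 1 + (scale-1)·z/height = 1 + (2.17-1)·2/6 = 1.390000
θ = twist·z/height = -74°·2/6 = -24.6667° = -0.430515 rad
cos θ = 0.908751, sin θ = -0.417338 (intermediates below are computed at full precision and shown rounded to 5 d.p.)
v1: (-3.5,2) → rotate → (-2.34595,3.27819) → ×s → (-3.26087,4.55668) → (-3.26,4.56)
v2: (-1.5,-4) → rotate → (-3.03248,-3.00900) → ×s → (-4.21515,-4.18251) → (-4.22,-4.18)
v3: (3.5,-4) → rotate → (1.51128,-5.09569) → ×s → (2.10067,-7.08301) → (2.10,-7.08)
v4: (4,-2) → rotate → (2.80033,-3.48686) → ×s → (3.89246,-4.84673) → (3.89,-4.85)
v5: (5,4) → rotate → (6.21311,1.54831) → ×s → (8.63622,2.15215) → (8.64,2.15)
v6: (0.5,5) → rotate → (2.54107,4.33509) → ×s → (3.53208,6.02577) → (3.53,6.03)

Cross-section at z=2: (-3.26,4.56) (-4.22,-4.18) (2.10,-7.08) (3.89,-4.85) (8.64,2.15) (3.53,6.03)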